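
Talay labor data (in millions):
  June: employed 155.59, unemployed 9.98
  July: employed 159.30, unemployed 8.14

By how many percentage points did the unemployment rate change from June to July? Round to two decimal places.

June: labor force = 155.59 + 9.98 = 165.57; u = 9.98/165.57 = 6.03%.
July: labor force = 159.30 + 8.14 = 167.44; u = 8.14/167.44 = 4.86%.
Change = 4.86% − 6.03% = −1.17 pp.

The unemployment rate changed by −1.17 percentage points.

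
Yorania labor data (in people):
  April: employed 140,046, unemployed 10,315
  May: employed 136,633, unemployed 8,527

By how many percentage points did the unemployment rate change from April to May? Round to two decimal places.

April: labor force = 140,046 + 10,315 = 150,361; u = 10,315/150,361 = 6.86%.
May: labor force = 136,633 + 8,527 = 145,160; u = 8,527/145,160 = 5.87%.
Change = 5.87% − 6.86% = −0.99 pp.

The unemployment rate changed by −0.99 percentage points.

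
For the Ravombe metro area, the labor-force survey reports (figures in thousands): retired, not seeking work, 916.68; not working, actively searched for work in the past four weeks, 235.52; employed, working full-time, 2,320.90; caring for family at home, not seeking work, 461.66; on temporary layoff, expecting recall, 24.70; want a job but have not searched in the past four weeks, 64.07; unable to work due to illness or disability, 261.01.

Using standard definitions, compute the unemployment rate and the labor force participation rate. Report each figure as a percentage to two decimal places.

Employed = 2,320.90 thousand.
Unemployed = 235.52 + 24.70 = 260.22 thousand (jobless and actively searching, or on temporary layoff).
Labor force = 2,320.90 + 260.22 = 2,581.12 thousand.
Not in labor force = 916.68 + 461.66 + 64.07 + 261.01 = 1,703.42 thousand (those not working and not actively searching are outside the labor force — including those who want a job but have given up searching).
Civilian working-age population = 2,581.12 + 1,703.42 = 4,284.54 thousand.
Unemployment rate = 260.22 / 2,581.12 = 10.08%.
Labor force participation rate = 2,581.12 / 4,284.54 = 60.24%.

Unemployment rate ≈ 10.08%; labor force participation rate ≈ 60.24%.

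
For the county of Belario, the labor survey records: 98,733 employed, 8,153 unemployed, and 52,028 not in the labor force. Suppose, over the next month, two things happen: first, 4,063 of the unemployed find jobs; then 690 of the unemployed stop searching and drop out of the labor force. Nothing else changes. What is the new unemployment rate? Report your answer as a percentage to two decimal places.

Initially, labor force = 98,733 + 8,153 = 106,886, so u = 8,153/106,886 = 7.63%.
After the first change, unemployed falls and employed rises by 4,063; labor force unchanged → E = 102,796, U = 4,090, labor force = 106,886.
After the second change, unemployed and labor force both fall by 690 → E = 102,796, U = 3,400, labor force = 106,196.
New unemployment rate = 3,400 / 106,196 = 3.20%.

New unemployment rate ≈ 3.20%.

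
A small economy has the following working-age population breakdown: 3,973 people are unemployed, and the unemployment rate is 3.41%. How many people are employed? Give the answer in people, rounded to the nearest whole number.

Labor force = U / u = 3,973 / 0.0341 ≈ 116,510.
Employed = labor force − unemployed = 116,510 − 3,973 = 112,537.

About 112,537 are employed.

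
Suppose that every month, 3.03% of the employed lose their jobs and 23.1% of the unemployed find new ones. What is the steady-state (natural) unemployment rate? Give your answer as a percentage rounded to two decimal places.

Steady-state unemployment rate ≈ 11.60%.

At steady state the flows balance: s·E = f·U, so U/(E+U) = s/(s+f).
u* = 3.03 / (3.03 + 23.1) = 3.03 / 26.13 = 11.60%.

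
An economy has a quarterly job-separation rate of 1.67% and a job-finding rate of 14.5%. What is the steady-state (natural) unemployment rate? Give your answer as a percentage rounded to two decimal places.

Steady-state unemployment rate ≈ 10.33%.

At steady state the flows balance: s·E = f·U, so U/(E+U) = s/(s+f).
u* = 1.67 / (1.67 + 14.5) = 1.67 / 16.17 = 10.33%.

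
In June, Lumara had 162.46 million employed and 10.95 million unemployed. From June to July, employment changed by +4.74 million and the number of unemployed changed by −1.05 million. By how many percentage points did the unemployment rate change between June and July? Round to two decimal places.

The unemployment rate changed by −0.72 percentage points.

June: labor force = 162.46 + 10.95 = 173.41; u = 10.95/173.41 = 6.31%.
July: labor force = 167.20 + 9.90 = 177.10; u = 9.90/177.10 = 5.59%.
Change = 5.59% − 6.31% = −0.72 pp.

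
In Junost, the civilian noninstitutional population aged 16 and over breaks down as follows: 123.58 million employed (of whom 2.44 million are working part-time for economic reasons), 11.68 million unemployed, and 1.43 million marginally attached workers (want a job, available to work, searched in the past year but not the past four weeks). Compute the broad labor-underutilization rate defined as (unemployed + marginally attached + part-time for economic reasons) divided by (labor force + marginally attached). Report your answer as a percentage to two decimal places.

Broad underutilization rate ≈ 11.38%.

Labor force = 123.58 + 11.68 = 135.26 million.
Numerator = 11.68 + 1.43 + 2.44 = 15.55 million.
Denominator = 135.26 + 1.43 = 136.69 million.
Broad rate = 15.55 / 136.69 = 11.38%.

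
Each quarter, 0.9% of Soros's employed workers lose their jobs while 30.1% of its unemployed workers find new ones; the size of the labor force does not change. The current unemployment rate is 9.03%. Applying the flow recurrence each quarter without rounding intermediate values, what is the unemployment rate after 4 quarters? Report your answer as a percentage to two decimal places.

Unemployment rate after four quarters ≈ 4.29%.

With a fixed labor force, u_{t+1} = u_t + s·(1−u_t) − f·u_t = u_t·(1−s−f) + s.
Here 1−s−f = 0.690 and s = 0.009.
u_1 = 0.090300 × 0.690 + 0.009 = 0.071307.
u_2 = 0.071307 × 0.690 + 0.009 = 0.058202.
u_3 = 0.058202 × 0.690 + 0.009 = 0.049159.
u_4 = 0.049159 × 0.690 + 0.009 = 0.042920.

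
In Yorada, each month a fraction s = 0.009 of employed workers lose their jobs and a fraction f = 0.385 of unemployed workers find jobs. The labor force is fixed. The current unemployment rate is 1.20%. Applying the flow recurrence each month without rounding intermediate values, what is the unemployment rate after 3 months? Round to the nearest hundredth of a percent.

With a fixed labor force, u_{t+1} = u_t + s·(1−u_t) − f·u_t = u_t·(1−s−f) + s.
Here 1−s−f = 0.606 and s = 0.009.
u_1 = 0.012000 × 0.606 + 0.009 = 0.016272.
u_2 = 0.016272 × 0.606 + 0.009 = 0.018861.
u_3 = 0.018861 × 0.606 + 0.009 = 0.020430.

Unemployment rate after three months ≈ 2.04%.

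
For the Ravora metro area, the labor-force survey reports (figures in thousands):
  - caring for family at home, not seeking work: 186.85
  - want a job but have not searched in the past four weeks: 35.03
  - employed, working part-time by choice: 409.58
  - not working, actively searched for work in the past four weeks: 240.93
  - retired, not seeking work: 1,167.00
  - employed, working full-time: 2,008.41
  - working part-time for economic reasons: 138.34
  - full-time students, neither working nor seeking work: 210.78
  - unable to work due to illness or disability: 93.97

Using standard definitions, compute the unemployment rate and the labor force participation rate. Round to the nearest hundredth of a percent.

Unemployment rate ≈ 8.61%; labor force participation rate ≈ 62.29%.

Employed = 409.58 + 2,008.41 + 138.34 = 2,556.33 thousand (anyone who worked, including part-time for economic reasons, counts as employed).
Unemployed = 240.93 thousand.
Labor force = 2,556.33 + 240.93 = 2,797.26 thousand.
Not in labor force = 186.85 + 35.03 + 1,167.00 + 210.78 + 93.97 = 1,693.63 thousand (those not working and not actively searching are outside the labor force — including those who want a job but have given up searching).
Civilian working-age population = 2,797.26 + 1,693.63 = 4,490.89 thousand.
Unemployment rate = 240.93 / 2,797.26 = 8.61%.
Labor force participation rate = 2,797.26 / 4,490.89 = 62.29%.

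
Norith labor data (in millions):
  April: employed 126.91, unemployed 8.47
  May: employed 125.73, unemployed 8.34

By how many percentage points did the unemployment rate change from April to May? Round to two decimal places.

April: labor force = 126.91 + 8.47 = 135.38; u = 8.47/135.38 = 6.26%.
May: labor force = 125.73 + 8.34 = 134.07; u = 8.34/134.07 = 6.22%.
Change = 6.22% − 6.26% = −0.04 pp.

The unemployment rate changed by −0.04 percentage points.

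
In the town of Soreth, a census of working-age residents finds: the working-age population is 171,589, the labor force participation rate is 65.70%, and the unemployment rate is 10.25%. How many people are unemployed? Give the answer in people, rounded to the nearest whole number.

Labor force = 0.6570 × 171,589 = 112,734.
Unemployed = 0.1025 × 112,734 ≈ 11,555.

About 11,555 are unemployed.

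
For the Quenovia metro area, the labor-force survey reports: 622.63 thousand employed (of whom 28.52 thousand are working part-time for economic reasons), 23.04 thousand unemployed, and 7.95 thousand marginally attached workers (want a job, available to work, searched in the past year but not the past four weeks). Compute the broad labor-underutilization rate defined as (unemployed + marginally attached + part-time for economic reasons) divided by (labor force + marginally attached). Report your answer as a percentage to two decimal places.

Broad underutilization rate ≈ 9.10%.

Labor force = 622.63 + 23.04 = 645.67 thousand.
Numerator = 23.04 + 7.95 + 28.52 = 59.51 thousand.
Denominator = 645.67 + 7.95 = 653.62 thousand.
Broad rate = 59.51 / 653.62 = 9.10%.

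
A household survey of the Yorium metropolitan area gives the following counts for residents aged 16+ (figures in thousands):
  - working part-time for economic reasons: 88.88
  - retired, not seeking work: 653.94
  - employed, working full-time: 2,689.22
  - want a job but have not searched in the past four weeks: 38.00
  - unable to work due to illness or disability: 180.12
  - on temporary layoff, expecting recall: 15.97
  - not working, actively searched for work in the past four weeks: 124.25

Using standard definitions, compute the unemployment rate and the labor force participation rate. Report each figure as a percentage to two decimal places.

Unemployment rate ≈ 4.80%; labor force participation rate ≈ 76.99%.

Employed = 88.88 + 2,689.22 = 2,778.10 thousand (anyone who worked, including part-time for economic reasons, counts as employed).
Unemployed = 15.97 + 124.25 = 140.22 thousand (jobless and actively searching, or on temporary layoff).
Labor force = 2,778.10 + 140.22 = 2,918.32 thousand.
Not in labor force = 653.94 + 38.00 + 180.12 = 872.06 thousand (those not working and not actively searching are outside the labor force — including those who want a job but have given up searching).
Civilian working-age population = 2,918.32 + 872.06 = 3,790.38 thousand.
Unemployment rate = 140.22 / 2,918.32 = 4.80%.
Labor force participation rate = 2,918.32 / 3,790.38 = 76.99%.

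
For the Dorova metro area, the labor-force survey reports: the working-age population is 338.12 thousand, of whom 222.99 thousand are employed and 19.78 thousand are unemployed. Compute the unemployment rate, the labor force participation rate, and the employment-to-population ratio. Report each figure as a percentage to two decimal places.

Unemployment rate ≈ 8.15%; labor force participation rate ≈ 71.80%; employment-population ratio ≈ 65.95%.

Labor force = employed + unemployed = 222.99 + 19.78 = 242.77 thousand.
Unemployment rate = 19.78 / 242.77 = 8.15%.
Labor force participation rate = 242.77 / 338.12 = 71.80%.
Employment-population ratio = 222.99 / 338.12 = 65.95%.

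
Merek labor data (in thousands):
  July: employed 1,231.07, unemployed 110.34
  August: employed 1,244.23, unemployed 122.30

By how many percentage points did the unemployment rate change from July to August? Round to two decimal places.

The unemployment rate changed by +0.72 percentage points.

July: labor force = 1,231.07 + 110.34 = 1,341.41; u = 110.34/1,341.41 = 8.23%.
August: labor force = 1,244.23 + 122.30 = 1,366.53; u = 122.30/1,366.53 = 8.95%.
Change = 8.95% − 8.23% = +0.72 pp.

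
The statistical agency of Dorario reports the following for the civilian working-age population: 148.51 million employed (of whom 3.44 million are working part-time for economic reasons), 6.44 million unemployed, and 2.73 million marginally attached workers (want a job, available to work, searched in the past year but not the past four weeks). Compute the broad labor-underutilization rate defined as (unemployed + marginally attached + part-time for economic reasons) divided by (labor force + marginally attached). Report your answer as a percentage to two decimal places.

Broad underutilization rate ≈ 8.00%.

Labor force = 148.51 + 6.44 = 154.95 million.
Numerator = 6.44 + 2.73 + 3.44 = 12.61 million.
Denominator = 154.95 + 2.73 = 157.68 million.
Broad rate = 12.61 / 157.68 = 8.00%.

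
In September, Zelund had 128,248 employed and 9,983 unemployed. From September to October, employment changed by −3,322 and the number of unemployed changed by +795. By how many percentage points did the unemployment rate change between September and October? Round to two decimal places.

September: labor force = 128,248 + 9,983 = 138,231; u = 9,983/138,231 = 7.22%.
October: labor force = 124,926 + 10,778 = 135,704; u = 10,778/135,704 = 7.94%.
Change = 7.94% − 7.22% = +0.72 pp.

The unemployment rate changed by +0.72 percentage points.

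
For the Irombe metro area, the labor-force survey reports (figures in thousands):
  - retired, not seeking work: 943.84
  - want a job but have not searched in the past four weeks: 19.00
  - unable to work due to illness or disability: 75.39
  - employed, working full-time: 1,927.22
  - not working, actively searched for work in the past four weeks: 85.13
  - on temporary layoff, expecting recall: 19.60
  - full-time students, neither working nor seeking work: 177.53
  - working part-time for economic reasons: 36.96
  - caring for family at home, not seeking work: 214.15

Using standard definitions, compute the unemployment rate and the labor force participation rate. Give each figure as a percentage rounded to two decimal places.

Employed = 1,927.22 + 36.96 = 1,964.18 thousand (anyone who worked, including part-time for economic reasons, counts as employed).
Unemployed = 85.13 + 19.60 = 104.73 thousand (jobless and actively searching, or on temporary layoff).
Labor force = 1,964.18 + 104.73 = 2,068.91 thousand.
Not in labor force = 943.84 + 19.00 + 75.39 + 177.53 + 214.15 = 1,429.91 thousand (those not working and not actively searching are outside the labor force — including those who want a job but have given up searching).
Civilian working-age population = 2,068.91 + 1,429.91 = 3,498.82 thousand.
Unemployment rate = 104.73 / 2,068.91 = 5.06%.
Labor force participation rate = 2,068.91 / 3,498.82 = 59.13%.

Unemployment rate ≈ 5.06%; labor force participation rate ≈ 59.13%.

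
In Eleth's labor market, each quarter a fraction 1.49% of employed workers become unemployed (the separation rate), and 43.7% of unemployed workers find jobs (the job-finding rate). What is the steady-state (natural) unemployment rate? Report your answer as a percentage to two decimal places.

At steady state the flows balance: s·E = f·U, so U/(E+U) = s/(s+f).
u* = 1.49 / (1.49 + 43.7) = 1.49 / 45.19 = 3.30%.

Steady-state unemployment rate ≈ 3.30%.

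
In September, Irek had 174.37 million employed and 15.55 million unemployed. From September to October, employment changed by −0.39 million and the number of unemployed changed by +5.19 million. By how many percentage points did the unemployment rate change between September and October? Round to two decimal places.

The unemployment rate changed by +2.46 percentage points.

September: labor force = 174.37 + 15.55 = 189.92; u = 15.55/189.92 = 8.19%.
October: labor force = 173.98 + 20.74 = 194.72; u = 20.74/194.72 = 10.65%.
Change = 10.65% − 8.19% = +2.46 pp.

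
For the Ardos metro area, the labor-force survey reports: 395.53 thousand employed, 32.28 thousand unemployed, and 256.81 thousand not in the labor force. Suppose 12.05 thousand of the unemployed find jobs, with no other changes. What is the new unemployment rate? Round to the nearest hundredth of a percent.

New unemployment rate ≈ 4.73%.

Initially, labor force = 395.53 + 32.28 = 427.81 thousand, so u = 32.28/427.81 = 7.55%.
After the change, unemployed falls and employed rises by 12.05; labor force unchanged → E = 407.58, U = 20.23, labor force = 427.81 thousand.
New unemployment rate = 20.23 / 427.81 = 4.73%.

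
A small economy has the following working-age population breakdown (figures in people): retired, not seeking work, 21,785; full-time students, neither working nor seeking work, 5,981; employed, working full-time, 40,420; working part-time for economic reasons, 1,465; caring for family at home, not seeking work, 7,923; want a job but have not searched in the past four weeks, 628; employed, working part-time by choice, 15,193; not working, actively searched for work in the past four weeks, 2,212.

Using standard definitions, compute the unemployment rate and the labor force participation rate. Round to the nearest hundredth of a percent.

Unemployment rate ≈ 3.73%; labor force participation rate ≈ 62.01%.

Employed = 40,420 + 1,465 + 15,193 = 57,078 (anyone who worked, including part-time for economic reasons, counts as employed).
Unemployed = 2,212.
Labor force = 57,078 + 2,212 = 59,290.
Not in labor force = 21,785 + 5,981 + 7,923 + 628 = 36,317 (those not working and not actively searching are outside the labor force — including those who want a job but have given up searching).
Civilian working-age population = 59,290 + 36,317 = 95,607.
Unemployment rate = 2,212 / 59,290 = 3.73%.
Labor force participation rate = 59,290 / 95,607 = 62.01%.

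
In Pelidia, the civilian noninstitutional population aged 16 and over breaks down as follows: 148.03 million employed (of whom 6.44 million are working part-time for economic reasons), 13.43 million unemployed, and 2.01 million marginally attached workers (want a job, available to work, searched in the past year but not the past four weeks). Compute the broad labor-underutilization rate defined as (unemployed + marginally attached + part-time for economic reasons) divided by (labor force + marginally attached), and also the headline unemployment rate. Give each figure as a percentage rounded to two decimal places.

Labor force = 148.03 + 13.43 = 161.46 million.
Numerator = 13.43 + 2.01 + 6.44 = 21.88 million.
Denominator = 161.46 + 2.01 = 163.47 million.
Broad rate = 21.88 / 163.47 = 13.38%.
Headline unemployment rate = 13.43 / 161.46 = 8.32%.

Broad underutilization rate ≈ 13.38%; headline unemployment rate ≈ 8.32%.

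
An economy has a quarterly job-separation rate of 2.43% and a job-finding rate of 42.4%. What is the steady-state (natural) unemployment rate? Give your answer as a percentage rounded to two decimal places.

At steady state the flows balance: s·E = f·U, so U/(E+U) = s/(s+f).
u* = 2.43 / (2.43 + 42.4) = 2.43 / 44.83 = 5.42%.

Steady-state unemployment rate ≈ 5.42%.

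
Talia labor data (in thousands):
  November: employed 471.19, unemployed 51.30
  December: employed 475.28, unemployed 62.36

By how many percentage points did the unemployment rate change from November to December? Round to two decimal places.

November: labor force = 471.19 + 51.30 = 522.49; u = 51.30/522.49 = 9.82%.
December: labor force = 475.28 + 62.36 = 537.64; u = 62.36/537.64 = 11.60%.
Change = 11.60% − 9.82% = +1.78 pp.

The unemployment rate changed by +1.78 percentage points.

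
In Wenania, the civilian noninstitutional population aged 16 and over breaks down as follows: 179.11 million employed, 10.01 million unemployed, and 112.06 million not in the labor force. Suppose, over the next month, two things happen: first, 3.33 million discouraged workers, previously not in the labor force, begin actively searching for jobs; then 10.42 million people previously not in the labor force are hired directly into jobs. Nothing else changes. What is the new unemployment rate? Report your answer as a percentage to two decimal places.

New unemployment rate ≈ 6.58%.

Initially, labor force = 179.11 + 10.01 = 189.12 million, so u = 10.01/189.12 = 5.29%.
After the first change, unemployed and labor force both rise by 3.33 → E = 179.11, U = 13.34, labor force = 192.45 million.
After the second change, employed and labor force both rise by 10.42; unemployed unchanged → E = 189.53, U = 13.34, labor force = 202.87 million.
New unemployment rate = 13.34 / 202.87 = 6.58%.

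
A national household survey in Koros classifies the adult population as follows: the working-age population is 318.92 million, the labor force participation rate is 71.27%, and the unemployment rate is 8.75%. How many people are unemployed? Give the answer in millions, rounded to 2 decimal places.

Labor force = 0.7127 × 318.92 = 227.29 million.
Unemployed = 0.0875 × 227.29 ≈ 19.89 million.

About 19.89 million are unemployed.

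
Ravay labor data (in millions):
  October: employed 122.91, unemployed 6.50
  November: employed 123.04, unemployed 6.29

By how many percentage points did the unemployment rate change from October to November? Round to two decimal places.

The unemployment rate changed by −0.16 percentage points.

October: labor force = 122.91 + 6.50 = 129.41; u = 6.50/129.41 = 5.02%.
November: labor force = 123.04 + 6.29 = 129.33; u = 6.29/129.33 = 4.86%.
Change = 4.86% − 5.02% = −0.16 pp.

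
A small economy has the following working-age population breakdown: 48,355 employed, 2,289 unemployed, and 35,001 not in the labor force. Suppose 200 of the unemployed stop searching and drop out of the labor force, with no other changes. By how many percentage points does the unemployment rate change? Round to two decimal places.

Initially, labor force = 48,355 + 2,289 = 50,644, so u = 2,289/50,644 = 4.52%.
After the change, unemployed and labor force both fall by 200 → E = 48,355, U = 2,089, labor force = 50,444.
New unemployment rate = 2,089 / 50,444 = 4.14%.
Change = 4.14% − 4.52% = −0.38 percentage points.

The unemployment rate changes by −0.38 percentage points.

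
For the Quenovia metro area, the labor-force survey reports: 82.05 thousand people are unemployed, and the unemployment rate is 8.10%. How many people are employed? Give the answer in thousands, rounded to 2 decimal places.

Labor force = U / u = 82.05 / 0.0810 ≈ 1,012.96 thousand.
Employed = labor force − unemployed = 1,012.96 − 82.05 = 930.91 thousand.

About 930.91 thousand are employed.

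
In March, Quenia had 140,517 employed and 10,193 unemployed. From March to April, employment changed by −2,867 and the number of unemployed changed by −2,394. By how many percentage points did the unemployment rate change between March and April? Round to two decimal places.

March: labor force = 140,517 + 10,193 = 150,710; u = 10,193/150,710 = 6.76%.
April: labor force = 137,650 + 7,799 = 145,449; u = 7,799/145,449 = 5.36%.
Change = 5.36% − 6.76% = −1.40 pp.

The unemployment rate changed by −1.40 percentage points.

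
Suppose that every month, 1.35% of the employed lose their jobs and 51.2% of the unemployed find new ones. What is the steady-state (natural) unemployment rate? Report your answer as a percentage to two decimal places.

At steady state the flows balance: s·E = f·U, so U/(E+U) = s/(s+f).
u* = 1.35 / (1.35 + 51.2) = 1.35 / 52.55 = 2.57%.

Steady-state unemployment rate ≈ 2.57%.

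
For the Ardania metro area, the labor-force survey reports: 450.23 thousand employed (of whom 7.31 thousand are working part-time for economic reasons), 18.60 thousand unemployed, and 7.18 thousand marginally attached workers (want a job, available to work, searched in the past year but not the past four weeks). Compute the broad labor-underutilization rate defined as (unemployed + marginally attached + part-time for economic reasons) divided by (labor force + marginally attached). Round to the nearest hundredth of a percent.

Labor force = 450.23 + 18.60 = 468.83 thousand.
Numerator = 18.60 + 7.18 + 7.31 = 33.09 thousand.
Denominator = 468.83 + 7.18 = 476.01 thousand.
Broad rate = 33.09 / 476.01 = 6.95%.

Broad underutilization rate ≈ 6.95%.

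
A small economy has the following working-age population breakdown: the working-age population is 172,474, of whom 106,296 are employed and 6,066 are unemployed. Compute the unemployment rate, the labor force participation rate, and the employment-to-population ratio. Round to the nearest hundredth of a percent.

Unemployment rate ≈ 5.40%; labor force participation rate ≈ 65.15%; employment-population ratio ≈ 61.63%.

Labor force = employed + unemployed = 106,296 + 6,066 = 112,362.
Unemployment rate = 6,066 / 112,362 = 5.40%.
Labor force participation rate = 112,362 / 172,474 = 65.15%.
Employment-population ratio = 106,296 / 172,474 = 61.63%.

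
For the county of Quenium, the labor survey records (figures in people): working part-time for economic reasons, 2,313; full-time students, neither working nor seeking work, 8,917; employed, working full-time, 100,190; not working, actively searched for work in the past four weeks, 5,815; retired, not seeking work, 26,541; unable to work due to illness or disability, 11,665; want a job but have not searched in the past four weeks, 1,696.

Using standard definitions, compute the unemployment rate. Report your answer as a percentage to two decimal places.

Employed = 2,313 + 100,190 = 102,503 (anyone who worked, including part-time for economic reasons, counts as employed).
Unemployed = 5,815.
Labor force = 102,503 + 5,815 = 108,318.
Unemployment rate = 5,815 / 108,318 = 5.37%.

Unemployment rate ≈ 5.37%.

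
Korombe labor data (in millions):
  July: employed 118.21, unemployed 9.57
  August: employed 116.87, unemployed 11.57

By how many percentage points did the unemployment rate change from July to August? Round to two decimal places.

July: labor force = 118.21 + 9.57 = 127.78; u = 9.57/127.78 = 7.49%.
August: labor force = 116.87 + 11.57 = 128.44; u = 11.57/128.44 = 9.01%.
Change = 9.01% − 7.49% = +1.52 pp.

The unemployment rate changed by +1.52 percentage points.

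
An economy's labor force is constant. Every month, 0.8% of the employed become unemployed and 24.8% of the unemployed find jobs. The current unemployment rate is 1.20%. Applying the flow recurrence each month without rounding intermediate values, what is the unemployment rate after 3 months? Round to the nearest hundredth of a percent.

Unemployment rate after three months ≈ 2.33%.

With a fixed labor force, u_{t+1} = u_t + s·(1−u_t) − f·u_t = u_t·(1−s−f) + s.
Here 1−s−f = 0.744 and s = 0.008.
u_1 = 0.012000 × 0.744 + 0.008 = 0.016928.
u_2 = 0.016928 × 0.744 + 0.008 = 0.020594.
u_3 = 0.020594 × 0.744 + 0.008 = 0.023322.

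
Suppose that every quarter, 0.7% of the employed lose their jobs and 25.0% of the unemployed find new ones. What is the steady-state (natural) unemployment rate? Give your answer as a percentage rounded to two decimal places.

Steady-state unemployment rate ≈ 2.72%.

At steady state the flows balance: s·E = f·U, so U/(E+U) = s/(s+f).
u* = 0.7 / (0.7 + 25.0) = 0.7 / 25.70 = 2.72%.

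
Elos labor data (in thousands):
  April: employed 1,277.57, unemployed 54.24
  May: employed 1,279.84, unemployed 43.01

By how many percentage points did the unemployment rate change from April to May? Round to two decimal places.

The unemployment rate changed by −0.82 percentage points.

April: labor force = 1,277.57 + 54.24 = 1,331.81; u = 54.24/1,331.81 = 4.07%.
May: labor force = 1,279.84 + 43.01 = 1,322.85; u = 43.01/1,322.85 = 3.25%.
Change = 3.25% − 4.07% = −0.82 pp.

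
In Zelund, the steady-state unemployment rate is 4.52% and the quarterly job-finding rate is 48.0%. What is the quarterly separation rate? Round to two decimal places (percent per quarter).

Separation rate ≈ 2.27% per quarter.

From u* = s/(s+f): s = u·f/(1−u).
s = 0.0452 × 48.0 / (1 − 0.0452) = 2.1696 / 0.9548 ≈ 2.27% per quarter.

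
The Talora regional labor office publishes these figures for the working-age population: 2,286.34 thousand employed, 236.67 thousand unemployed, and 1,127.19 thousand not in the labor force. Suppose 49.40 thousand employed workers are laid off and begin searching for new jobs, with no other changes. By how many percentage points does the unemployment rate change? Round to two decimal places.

The unemployment rate changes by +1.96 percentage points.

Initially, labor force = 2,286.34 + 236.67 = 2,523.01 thousand, so u = 236.67/2,523.01 = 9.38%.
After the change, employed falls and unemployed rises by 49.40; labor force unchanged → E = 2,236.94, U = 286.07, labor force = 2,523.01 thousand.
New unemployment rate = 286.07 / 2,523.01 = 11.34%.
Change = 11.34% − 9.38% = +1.96 percentage points.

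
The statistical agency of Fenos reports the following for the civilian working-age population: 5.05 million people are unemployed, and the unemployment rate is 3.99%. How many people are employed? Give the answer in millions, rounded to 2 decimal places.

Labor force = U / u = 5.05 / 0.0399 ≈ 126.57 million.
Employed = labor force − unemployed = 126.57 − 5.05 = 121.52 million.

About 121.52 million are employed.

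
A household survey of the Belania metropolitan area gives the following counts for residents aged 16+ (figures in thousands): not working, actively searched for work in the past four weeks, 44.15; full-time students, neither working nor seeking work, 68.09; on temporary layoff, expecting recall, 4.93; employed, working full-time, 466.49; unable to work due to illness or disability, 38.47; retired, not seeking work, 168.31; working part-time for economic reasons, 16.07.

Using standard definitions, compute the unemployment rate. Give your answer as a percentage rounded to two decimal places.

Unemployment rate ≈ 9.23%.

Employed = 466.49 + 16.07 = 482.56 thousand (anyone who worked, including part-time for economic reasons, counts as employed).
Unemployed = 44.15 + 4.93 = 49.08 thousand (jobless and actively searching, or on temporary layoff).
Labor force = 482.56 + 49.08 = 531.64 thousand.
Unemployment rate = 49.08 / 531.64 = 9.23%.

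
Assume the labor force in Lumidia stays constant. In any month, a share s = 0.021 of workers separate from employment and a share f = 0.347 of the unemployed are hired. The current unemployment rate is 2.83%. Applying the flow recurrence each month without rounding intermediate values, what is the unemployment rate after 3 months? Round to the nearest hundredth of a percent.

With a fixed labor force, u_{t+1} = u_t + s·(1−u_t) − f·u_t = u_t·(1−s−f) + s.
Here 1−s−f = 0.632 and s = 0.021.
u_1 = 0.028300 × 0.632 + 0.021 = 0.038886.
u_2 = 0.038886 × 0.632 + 0.021 = 0.045576.
u_3 = 0.045576 × 0.632 + 0.021 = 0.049804.

Unemployment rate after three months ≈ 4.98%.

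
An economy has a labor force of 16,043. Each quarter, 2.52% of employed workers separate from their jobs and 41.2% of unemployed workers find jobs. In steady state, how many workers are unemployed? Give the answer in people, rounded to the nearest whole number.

About 925 are unemployed in steady state.

Steady-state unemployment rate u* = s/(s+f) = 2.52/(2.52+41.2) = 0.057640.
Unemployed = u* × labor force = 0.057640 × 16,043 ≈ 925.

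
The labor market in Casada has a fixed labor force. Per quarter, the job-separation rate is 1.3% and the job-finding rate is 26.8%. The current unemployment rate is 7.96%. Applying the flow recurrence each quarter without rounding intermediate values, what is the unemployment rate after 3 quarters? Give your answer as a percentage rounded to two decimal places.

Unemployment rate after three quarters ≈ 5.87%.

With a fixed labor force, u_{t+1} = u_t + s·(1−u_t) − f·u_t = u_t·(1−s−f) + s.
Here 1−s−f = 0.719 and s = 0.013.
u_1 = 0.079600 × 0.719 + 0.013 = 0.070232.
u_2 = 0.070232 × 0.719 + 0.013 = 0.063497.
u_3 = 0.063497 × 0.719 + 0.013 = 0.058654.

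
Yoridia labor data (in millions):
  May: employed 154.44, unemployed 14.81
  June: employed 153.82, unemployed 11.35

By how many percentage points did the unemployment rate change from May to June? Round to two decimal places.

May: labor force = 154.44 + 14.81 = 169.25; u = 14.81/169.25 = 8.75%.
June: labor force = 153.82 + 11.35 = 165.17; u = 11.35/165.17 = 6.87%.
Change = 6.87% − 8.75% = −1.88 pp.

The unemployment rate changed by −1.88 percentage points.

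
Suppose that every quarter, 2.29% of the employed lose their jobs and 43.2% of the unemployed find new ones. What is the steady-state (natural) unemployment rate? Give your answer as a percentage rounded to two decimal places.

At steady state the flows balance: s·E = f·U, so U/(E+U) = s/(s+f).
u* = 2.29 / (2.29 + 43.2) = 2.29 / 45.49 = 5.03%.

Steady-state unemployment rate ≈ 5.03%.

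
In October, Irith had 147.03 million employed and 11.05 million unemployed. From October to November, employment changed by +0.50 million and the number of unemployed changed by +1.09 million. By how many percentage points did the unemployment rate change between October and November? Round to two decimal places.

October: labor force = 147.03 + 11.05 = 158.08; u = 11.05/158.08 = 6.99%.
November: labor force = 147.53 + 12.14 = 159.67; u = 12.14/159.67 = 7.60%.
Change = 7.60% − 6.99% = +0.61 pp.

The unemployment rate changed by +0.61 percentage points.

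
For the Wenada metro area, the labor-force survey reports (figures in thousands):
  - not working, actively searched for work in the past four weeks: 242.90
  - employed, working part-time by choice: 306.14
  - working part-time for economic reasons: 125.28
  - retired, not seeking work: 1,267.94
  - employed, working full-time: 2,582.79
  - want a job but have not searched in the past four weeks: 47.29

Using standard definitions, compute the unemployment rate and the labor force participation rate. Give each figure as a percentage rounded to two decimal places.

Employed = 306.14 + 125.28 + 2,582.79 = 3,014.21 thousand (anyone who worked, including part-time for economic reasons, counts as employed).
Unemployed = 242.90 thousand.
Labor force = 3,014.21 + 242.90 = 3,257.11 thousand.
Not in labor force = 1,267.94 + 47.29 = 1,315.23 thousand (those not working and not actively searching are outside the labor force — including those who want a job but have given up searching).
Civilian working-age population = 3,257.11 + 1,315.23 = 4,572.34 thousand.
Unemployment rate = 242.90 / 3,257.11 = 7.46%.
Labor force participation rate = 3,257.11 / 4,572.34 = 71.24%.

Unemployment rate ≈ 7.46%; labor force participation rate ≈ 71.24%.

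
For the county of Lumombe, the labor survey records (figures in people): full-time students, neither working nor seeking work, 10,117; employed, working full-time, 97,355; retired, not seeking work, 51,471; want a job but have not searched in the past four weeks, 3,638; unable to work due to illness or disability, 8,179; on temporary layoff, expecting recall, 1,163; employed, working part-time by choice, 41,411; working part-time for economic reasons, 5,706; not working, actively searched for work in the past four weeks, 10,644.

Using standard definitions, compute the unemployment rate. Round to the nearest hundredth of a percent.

Employed = 97,355 + 41,411 + 5,706 = 144,472 (anyone who worked, including part-time for economic reasons, counts as employed).
Unemployed = 1,163 + 10,644 = 11,807 (jobless and actively searching, or on temporary layoff).
Labor force = 144,472 + 11,807 = 156,279.
Unemployment rate = 11,807 / 156,279 = 7.56%.

Unemployment rate ≈ 7.56%.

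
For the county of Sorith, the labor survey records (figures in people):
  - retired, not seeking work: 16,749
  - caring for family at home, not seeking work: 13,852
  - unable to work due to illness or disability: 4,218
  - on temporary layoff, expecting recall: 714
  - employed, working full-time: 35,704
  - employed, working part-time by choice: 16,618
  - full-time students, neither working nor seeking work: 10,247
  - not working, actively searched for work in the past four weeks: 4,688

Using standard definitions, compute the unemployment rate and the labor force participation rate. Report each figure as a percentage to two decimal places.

Unemployment rate ≈ 9.36%; labor force participation rate ≈ 56.16%.

Employed = 35,704 + 16,618 = 52,322.
Unemployed = 714 + 4,688 = 5,402 (jobless and actively searching, or on temporary layoff).
Labor force = 52,322 + 5,402 = 57,724.
Not in labor force = 16,749 + 13,852 + 4,218 + 10,247 = 45,066 (those not working and not actively searching are outside the labor force).
Civilian working-age population = 57,724 + 45,066 = 102,790.
Unemployment rate = 5,402 / 57,724 = 9.36%.
Labor force participation rate = 57,724 / 102,790 = 56.16%.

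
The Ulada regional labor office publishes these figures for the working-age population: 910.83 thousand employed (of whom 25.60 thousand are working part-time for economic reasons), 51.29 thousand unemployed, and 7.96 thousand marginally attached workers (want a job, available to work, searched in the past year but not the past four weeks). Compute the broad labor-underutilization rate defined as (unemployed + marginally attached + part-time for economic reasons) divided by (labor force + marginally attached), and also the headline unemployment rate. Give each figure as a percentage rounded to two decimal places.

Labor force = 910.83 + 51.29 = 962.12 thousand.
Numerator = 51.29 + 7.96 + 25.60 = 84.85 thousand.
Denominator = 962.12 + 7.96 = 970.08 thousand.
Broad rate = 84.85 / 970.08 = 8.75%.
Headline unemployment rate = 51.29 / 962.12 = 5.33%.

Broad underutilization rate ≈ 8.75%; headline unemployment rate ≈ 5.33%.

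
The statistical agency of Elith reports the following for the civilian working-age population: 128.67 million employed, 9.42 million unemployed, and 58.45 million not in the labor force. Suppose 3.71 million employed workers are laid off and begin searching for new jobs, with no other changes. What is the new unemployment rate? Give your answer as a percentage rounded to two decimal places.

New unemployment rate ≈ 9.51%.

Initially, labor force = 128.67 + 9.42 = 138.09 million, so u = 9.42/138.09 = 6.82%.
After the change, employed falls and unemployed rises by 3.71; labor force unchanged → E = 124.96, U = 13.13, labor force = 138.09 million.
New unemployment rate = 13.13 / 138.09 = 9.51%.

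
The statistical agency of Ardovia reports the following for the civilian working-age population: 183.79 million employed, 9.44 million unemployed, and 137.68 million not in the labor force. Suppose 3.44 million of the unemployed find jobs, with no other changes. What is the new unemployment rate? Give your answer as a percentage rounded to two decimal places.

Initially, labor force = 183.79 + 9.44 = 193.23 million, so u = 9.44/193.23 = 4.89%.
After the change, unemployed falls and employed rises by 3.44; labor force unchanged → E = 187.23, U = 6.00, labor force = 193.23 million.
New unemployment rate = 6.00 / 193.23 = 3.11%.

New unemployment rate ≈ 3.11%.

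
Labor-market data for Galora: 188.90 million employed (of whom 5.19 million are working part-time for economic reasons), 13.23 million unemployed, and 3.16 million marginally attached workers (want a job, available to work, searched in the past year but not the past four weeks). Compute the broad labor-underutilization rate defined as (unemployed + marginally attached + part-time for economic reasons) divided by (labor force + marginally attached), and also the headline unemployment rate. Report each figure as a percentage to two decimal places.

Broad underutilization rate ≈ 10.51%; headline unemployment rate ≈ 6.55%.

Labor force = 188.90 + 13.23 = 202.13 million.
Numerator = 13.23 + 3.16 + 5.19 = 21.58 million.
Denominator = 202.13 + 3.16 = 205.29 million.
Broad rate = 21.58 / 205.29 = 10.51%.
Headline unemployment rate = 13.23 / 202.13 = 6.55%.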